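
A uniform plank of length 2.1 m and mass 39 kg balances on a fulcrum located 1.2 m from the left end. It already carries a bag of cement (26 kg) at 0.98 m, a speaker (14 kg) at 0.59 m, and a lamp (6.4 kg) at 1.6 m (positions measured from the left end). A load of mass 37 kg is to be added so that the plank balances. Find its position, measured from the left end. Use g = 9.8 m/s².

x ≈ 1.67 m from the left end

Take moments about the fulcrum (at 1.2 m from the left end).
Beam weight: 39 × 9.8 = 382.2 N down at 1.05 m → arm 0.15 m, τ = 382.2 × 0.15 = 57.33 N·m counterclockwise.
Bag of cement: 26 × 9.8 = 254.8 N down at 0.98 m → arm 0.22 m, τ = 254.8 × 0.22 = 56.06 N·m counterclockwise.
Speaker: 14 × 9.8 = 137.2 N down at 0.59 m → arm 0.61 m, τ = 137.2 × 0.61 = 83.69 N·m counterclockwise.
Lamp: 6.4 × 9.8 = 62.72 N down at 1.6 m → arm 0.4 m, τ = 62.72 × 0.4 = 25.09 N·m clockwise.
Net moment of existing loads = 172 N·m counterclockwise.
The load weighs 37 × 9.8 = 362.6 N and must supply an equal clockwise moment, so its lever arm about the fulcrum is 172 / 362.6 = 0.474 m.
That puts it at 1.2 + 0.474 = 1.67 m from the left end.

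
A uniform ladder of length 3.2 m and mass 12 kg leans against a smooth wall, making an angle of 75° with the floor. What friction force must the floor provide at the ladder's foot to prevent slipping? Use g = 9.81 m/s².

f ≈ 15.8 N

Taking torques about the foot of the ladder:
Ladder weight 12×9.81 = 117.7 N acts at 1.6 m along the ladder; its horizontal arm is 1.6·cos75° = 0.4141 m → τ = 48.74 N·m clockwise.
Wall normal N acts horizontally at the top; its moment arm is the height L sinθ = 3.2·sin75° = 3.091 m, counterclockwise.
Balancing moments: N × 3.091 = 48.74, giving N = 15.8 N.
ΣFx = 0: friction at the foot balances the wall's push, so f = N_wall = 15.8 N.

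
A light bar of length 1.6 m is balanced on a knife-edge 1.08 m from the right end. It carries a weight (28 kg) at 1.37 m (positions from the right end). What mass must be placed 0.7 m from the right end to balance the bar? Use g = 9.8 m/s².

Take moments about the knife-edge (at 1.08 m from the right end).
Weight: 28 × 9.8 = 274.4 N down at 1.37 m → arm 0.29 m, τ = 274.4 × 0.29 = 79.58 N·m counterclockwise.
Net moment of known loads = 79.58 N·m counterclockwise.
An unknown mass m at 0.7 m has arm 0.38 m; its moment is m·g·0.38 clockwise.
Balancing moments: m × 9.8 × 0.38 = 79.58, giving m = 79.58 / (9.8 × 0.38) = 21.4 kg.

m ≈ 21.4 kg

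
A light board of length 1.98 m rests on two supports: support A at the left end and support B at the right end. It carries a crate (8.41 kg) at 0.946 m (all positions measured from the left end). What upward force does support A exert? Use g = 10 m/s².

R_A ≈ 43.9 N

Sum moments about support B (its reaction then has zero moment arm).
Crate: 8.41 × 10 = 84.1 N down at 0.946 m → arm 1.034 m, τ = 84.1 × 1.034 = 86.96 N·m counterclockwise.
Net load moment about support B = 86.96 N·m counterclockwise.
Reaction R at support A is upward at 0 m, arm 1.98 m → moment R × 1.98 clockwise.
Setting net torque to zero: R × 1.98 = 86.96 → R = 43.9 N.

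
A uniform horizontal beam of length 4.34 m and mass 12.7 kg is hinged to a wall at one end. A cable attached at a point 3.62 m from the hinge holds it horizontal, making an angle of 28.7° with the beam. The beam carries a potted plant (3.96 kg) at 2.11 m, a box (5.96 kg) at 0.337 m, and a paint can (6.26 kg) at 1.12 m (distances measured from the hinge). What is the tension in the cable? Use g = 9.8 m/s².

T ≈ 253 N

Taking torques about the hinge:
Beam weight: 12.7 × 9.8 = 124.5 N down at 2.17 m → arm 2.17 m, τ = 124.5 × 2.17 = 270.2 N·m clockwise.
Potted plant: 3.96 × 9.8 = 38.81 N down at 2.11 m → arm 2.11 m, τ = 38.81 × 2.11 = 81.89 N·m clockwise.
Box: 5.96 × 9.8 = 58.41 N down at 0.337 m → arm 0.337 m, τ = 58.41 × 0.337 = 19.68 N·m clockwise.
Paint can: 6.26 × 9.8 = 61.35 N down at 1.12 m → arm 1.12 m, τ = 61.35 × 1.12 = 68.71 N·m clockwise.
Total clockwise load moment = 440.5 N·m.
The cable tension T acts at 3.62 m; only its component perpendicular to the beam, T sinθ, produces torque. sin 28.7° = 0.4802.
Στ = 0 ⇒ T × 3.62 × 0.4802 = 440.5 ⇒ T = 440.5 / 1.738 = 253 N.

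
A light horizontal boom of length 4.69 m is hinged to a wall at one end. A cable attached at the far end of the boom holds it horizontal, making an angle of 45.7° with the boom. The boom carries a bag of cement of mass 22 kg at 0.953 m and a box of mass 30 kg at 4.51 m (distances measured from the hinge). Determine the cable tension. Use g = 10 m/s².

About the hinge:
Bag of cement: 22 × 10 = 220 N down at 0.953 m → arm 0.953 m, τ = 220 × 0.953 = 209.7 N·m clockwise.
Box: 30 × 10 = 300 N down at 4.51 m → arm 4.51 m, τ = 300 × 4.51 = 1353 N·m clockwise.
Total clockwise load moment = 1563 N·m.
The cable tension T acts at 4.69 m; only its component perpendicular to the boom, T sinθ, produces torque. sin 45.7° = 0.7157.
Setting net torque to zero: T × 4.69 × 0.7157 = 1563 → T = 1563 / 3.357 = 466 N.

T ≈ 466 N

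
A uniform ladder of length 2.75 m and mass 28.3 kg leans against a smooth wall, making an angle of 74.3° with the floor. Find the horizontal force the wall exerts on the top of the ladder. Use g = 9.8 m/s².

N_wall ≈ 39 N

Take moments about the foot of the ladder.
Ladder weight 28.3×9.8 = 277.3 N acts at 1.375 m along the ladder; its horizontal arm is 1.375·cos74.3° = 0.3721 m → τ = 103.2 N·m clockwise.
Wall normal N acts horizontally at the top; its moment arm is the height L sinθ = 2.75·sin74.3° = 2.647 m, counterclockwise.
Balancing moments: N × 2.647 = 103.2, giving N = 39 N.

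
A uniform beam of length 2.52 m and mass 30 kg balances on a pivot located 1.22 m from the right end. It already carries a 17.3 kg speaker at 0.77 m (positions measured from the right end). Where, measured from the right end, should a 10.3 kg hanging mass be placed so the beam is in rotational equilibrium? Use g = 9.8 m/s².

x ≈ 1.86 m from the right end

Sum moments about the pivot (at 1.22 m from the right end) (the support reaction has zero arm there).
Beam weight: 30 × 9.8 = 294 N down at 1.26 m → arm 0.04 m, τ = 294 × 0.04 = 11.76 N·m counterclockwise.
Speaker: 17.3 × 9.8 = 169.5 N down at 0.77 m → arm 0.45 m, τ = 169.5 × 0.45 = 76.28 N·m clockwise.
Net moment of existing loads = 64.52 N·m clockwise.
The hanging mass weighs 10.3 × 9.8 = 100.9 N and must supply an equal counterclockwise moment, so its lever arm about the pivot is 64.52 / 100.9 = 0.639 m.
That puts it at 1.22 + 0.639 = 1.86 m from the right end.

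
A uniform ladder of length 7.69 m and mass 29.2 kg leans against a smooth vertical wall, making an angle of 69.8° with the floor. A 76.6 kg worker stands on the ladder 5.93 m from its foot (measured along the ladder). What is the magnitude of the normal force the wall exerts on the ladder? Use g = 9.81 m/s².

N_wall ≈ 266 N

Sum moments about the foot of the ladder (the floor normal and friction both act there and drop out).
Ladder weight 29.2×9.81 = 286.5 N acts at 3.845 m along the ladder; its horizontal arm is 3.845·cos69.8° = 1.328 m → τ = 380.5 N·m clockwise.
Worker: 76.6×9.81 = 751.4 N at 5.93 m → arm 2.048 m → τ = 1539 N·m clockwise.
Wall normal N acts horizontally at the top; its moment arm is the height L sinθ = 7.69·sin69.8° = 7.217 m, counterclockwise.
Setting net torque to zero: N × 7.217 = 1920 → N = 266 N.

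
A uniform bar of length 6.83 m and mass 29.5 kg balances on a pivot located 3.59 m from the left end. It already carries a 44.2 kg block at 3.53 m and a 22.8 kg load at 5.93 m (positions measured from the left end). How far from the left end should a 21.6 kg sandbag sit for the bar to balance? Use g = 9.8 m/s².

Sum moments about the pivot (at 3.59 m from the left end) (the support reaction has zero arm there).
Beam weight: 29.5 × 9.8 = 289.1 N down at 3.415 m → arm 0.175 m, τ = 289.1 × 0.175 = 50.59 N·m counterclockwise.
Block: 44.2 × 9.8 = 433.2 N down at 3.53 m → arm 0.06 m, τ = 433.2 × 0.06 = 25.99 N·m counterclockwise.
Load: 22.8 × 9.8 = 223.4 N down at 5.93 m → arm 2.34 m, τ = 223.4 × 2.34 = 522.8 N·m clockwise.
Net moment of existing loads = 446.2 N·m clockwise.
The sandbag weighs 21.6 × 9.8 = 211.7 N and must supply an equal counterclockwise moment, so its lever arm about the pivot is 446.2 / 211.7 = 2.11 m.
That puts it at 3.59 − 2.11 = 1.48 m from the left end.

x ≈ 1.48 m from the left end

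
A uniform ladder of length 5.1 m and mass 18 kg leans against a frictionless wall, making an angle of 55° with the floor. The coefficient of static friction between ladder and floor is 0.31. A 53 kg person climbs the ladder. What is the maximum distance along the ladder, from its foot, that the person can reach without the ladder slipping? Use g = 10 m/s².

Sum moments about the foot of the ladder (the floor normal and friction both act there and drop out).
Ladder weight 18×10 = 180 N acts at 2.55 m along the ladder; its horizontal arm is 2.55·cos55° = 1.463 m → τ = 263.3 N·m clockwise.
Person weight 53×10 = 530 N at distance d → arm d·cos55° → τ = 530·d·0.5736 clockwise.
Wall normal N at the top has arm L sinθ = 4.178 m counterclockwise, so Στ = 0 gives N·4.178 = 263.3 + 304·d.
ΣFy = 0 ⇒ N_floor = 710 N, so the maximum friction is μ_s·N_floor = 0.31×710 = 220.1 N. ΣFx = 0 ⇒ N_wall = f, so at the slipping point N = 220.1 N.
Substituting: 220.1×4.178 = 263.3 + 304·d ⇒ d = (919.6 − 263.3) / 304 = 2.16 m.

d ≈ 2.16 m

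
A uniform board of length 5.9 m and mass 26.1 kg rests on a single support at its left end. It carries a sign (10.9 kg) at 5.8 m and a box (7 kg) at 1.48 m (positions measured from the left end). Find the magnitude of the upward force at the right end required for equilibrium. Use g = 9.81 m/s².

Sum moments about the left end (the unknown pivot reaction has zero arm there).
Beam weight: 26.1 × 9.81 = 256 N down at 2.95 m → arm 2.95 m, τ = 256 × 2.95 = 755.2 N·m clockwise.
Sign: 10.9 × 9.81 = 106.9 N down at 5.8 m → arm 5.8 m, τ = 106.9 × 5.8 = 620 N·m clockwise.
Box: 7 × 9.81 = 68.67 N down at 1.48 m → arm 1.48 m, τ = 68.67 × 1.48 = 101.6 N·m clockwise.
Net moment of the loads = 1477 N·m clockwise.
The upward force F acts at the right end, arm 5.9 m, giving F × 5.9 counterclockwise.
Balancing moments: F × 5.9 = 1477, giving F = 1477 / 5.9 = 250 N.

F ≈ 250 N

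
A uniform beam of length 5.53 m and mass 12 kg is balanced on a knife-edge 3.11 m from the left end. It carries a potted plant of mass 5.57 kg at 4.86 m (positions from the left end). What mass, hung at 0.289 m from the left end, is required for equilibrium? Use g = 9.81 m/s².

m ≈ 1.99 kg

Choose the knife-edge (at 3.11 m from the left end) as the axis so the support reaction has zero arm there.
Beam weight: 12 × 9.81 = 117.7 N down at 2.765 m → arm 0.345 m, τ = 117.7 × 0.345 = 40.61 N·m counterclockwise.
Potted plant: 5.57 × 9.81 = 54.64 N down at 4.86 m → arm 1.75 m, τ = 54.64 × 1.75 = 95.62 N·m clockwise.
Net moment of known loads = 55.01 N·m clockwise.
An unknown mass m at 0.289 m has arm 2.821 m; its moment is m·g·2.821 counterclockwise.
Balancing moments: m × 9.81 × 2.821 = 55.01, giving m = 55.01 / (9.81 × 2.821) = 1.99 kg.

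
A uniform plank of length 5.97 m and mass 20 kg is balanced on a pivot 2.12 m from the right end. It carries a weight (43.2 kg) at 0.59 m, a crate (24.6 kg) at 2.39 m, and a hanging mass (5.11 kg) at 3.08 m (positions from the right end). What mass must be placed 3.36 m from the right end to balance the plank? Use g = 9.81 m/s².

m ≈ 30 kg

Sum moments about the pivot (at 2.12 m from the right end) (the support reaction has zero arm there).
Beam weight: 20 × 9.81 = 196.2 N down at 2.985 m → arm 0.865 m, τ = 196.2 × 0.865 = 169.7 N·m counterclockwise.
Weight: 43.2 × 9.81 = 423.8 N down at 0.59 m → arm 1.53 m, τ = 423.8 × 1.53 = 648.4 N·m clockwise.
Crate: 24.6 × 9.81 = 241.3 N down at 2.39 m → arm 0.27 m, τ = 241.3 × 0.27 = 65.15 N·m counterclockwise.
Hanging mass: 5.11 × 9.81 = 50.13 N down at 3.08 m → arm 0.96 m, τ = 50.13 × 0.96 = 48.12 N·m counterclockwise.
Net moment of known loads = 365.4 N·m clockwise.
An unknown mass m at 3.36 m has arm 1.24 m; its moment is m·g·1.24 counterclockwise.
Balancing moments: m × 9.81 × 1.24 = 365.4, giving m = 365.4 / (9.81 × 1.24) = 30 kg.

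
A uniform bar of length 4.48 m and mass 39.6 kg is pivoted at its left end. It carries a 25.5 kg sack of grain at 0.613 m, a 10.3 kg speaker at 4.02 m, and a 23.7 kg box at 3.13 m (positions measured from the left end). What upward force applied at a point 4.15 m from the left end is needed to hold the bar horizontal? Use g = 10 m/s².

F ≈ 530 N

Choose the left end as the axis so the unknown pivot reaction has zero arm there.
Beam weight: 39.6 × 10 = 396 N down at 2.24 m → arm 2.24 m, τ = 396 × 2.24 = 887 N·m clockwise.
Sack of grain: 25.5 × 10 = 255 N down at 0.613 m → arm 0.613 m, τ = 255 × 0.613 = 156.3 N·m clockwise.
Speaker: 10.3 × 10 = 103 N down at 4.02 m → arm 4.02 m, τ = 103 × 4.02 = 414.1 N·m clockwise.
Box: 23.7 × 10 = 237 N down at 3.13 m → arm 3.13 m, τ = 237 × 3.13 = 741.8 N·m clockwise.
Net moment of the loads = 2199 N·m clockwise.
The upward force F acts at a point 4.15 m from the left end, arm 4.15 m, giving F × 4.15 counterclockwise.
Στ = 0 ⇒ F × 4.15 = 2199 ⇒ F = 2199 / 4.15 = 530 N.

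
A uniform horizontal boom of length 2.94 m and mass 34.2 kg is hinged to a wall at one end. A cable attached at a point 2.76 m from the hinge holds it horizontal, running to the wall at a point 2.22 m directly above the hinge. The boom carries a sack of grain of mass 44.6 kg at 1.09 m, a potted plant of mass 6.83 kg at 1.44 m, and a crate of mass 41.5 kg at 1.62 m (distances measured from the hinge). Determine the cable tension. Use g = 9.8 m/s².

Taking torques about the hinge:
Beam weight: 34.2 × 9.8 = 335.2 N down at 1.47 m → arm 1.47 m, τ = 335.2 × 1.47 = 492.7 N·m clockwise.
Sack of grain: 44.6 × 9.8 = 437.1 N down at 1.09 m → arm 1.09 m, τ = 437.1 × 1.09 = 476.4 N·m clockwise.
Potted plant: 6.83 × 9.8 = 66.93 N down at 1.44 m → arm 1.44 m, τ = 66.93 × 1.44 = 96.38 N·m clockwise.
Crate: 41.5 × 9.8 = 406.7 N down at 1.62 m → arm 1.62 m, τ = 406.7 × 1.62 = 658.9 N·m clockwise.
Total clockwise load moment = 1724 N·m.
The cable tension T acts at 2.76 m; only its component perpendicular to the boom, T sinθ, produces torque. sinθ = h/√(h²+d²) = 2.22/√(2.22²+2.76²) = 0.6268.
Balancing moments: T × 2.76 × 0.6268 = 1724, giving T = 1724 / 1.73 = 997 N.

T ≈ 997 N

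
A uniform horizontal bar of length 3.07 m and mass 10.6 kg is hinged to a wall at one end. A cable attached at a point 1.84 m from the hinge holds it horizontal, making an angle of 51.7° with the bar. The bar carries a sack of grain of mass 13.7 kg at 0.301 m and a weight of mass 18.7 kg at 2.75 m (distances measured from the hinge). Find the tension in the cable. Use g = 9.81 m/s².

Taking torques about the hinge:
Beam weight: 10.6 × 9.81 = 104 N down at 1.535 m → arm 1.535 m, τ = 104 × 1.535 = 159.6 N·m clockwise.
Sack of grain: 13.7 × 9.81 = 134.4 N down at 0.301 m → arm 0.301 m, τ = 134.4 × 0.301 = 40.45 N·m clockwise.
Weight: 18.7 × 9.81 = 183.4 N down at 2.75 m → arm 2.75 m, τ = 183.4 × 2.75 = 504.4 N·m clockwise.
Total clockwise load moment = 704.5 N·m.
The cable tension T acts at 1.84 m; only its component perpendicular to the bar, T sinθ, produces torque. sin 51.7° = 0.7848.
Στ = 0 ⇒ T × 1.84 × 0.7848 = 704.5 ⇒ T = 704.5 / 1.444 = 488 N.

T ≈ 488 N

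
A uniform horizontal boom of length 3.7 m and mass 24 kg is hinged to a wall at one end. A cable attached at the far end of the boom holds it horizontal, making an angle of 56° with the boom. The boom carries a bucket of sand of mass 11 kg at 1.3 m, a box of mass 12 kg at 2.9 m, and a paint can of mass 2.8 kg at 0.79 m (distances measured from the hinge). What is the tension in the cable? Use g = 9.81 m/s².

About the hinge:
Beam weight: 24 × 9.81 = 235.4 N down at 1.85 m → arm 1.85 m, τ = 235.4 × 1.85 = 435.5 N·m clockwise.
Bucket of sand: 11 × 9.81 = 107.9 N down at 1.3 m → arm 1.3 m, τ = 107.9 × 1.3 = 140.3 N·m clockwise.
Box: 12 × 9.81 = 117.7 N down at 2.9 m → arm 2.9 m, τ = 117.7 × 2.9 = 341.3 N·m clockwise.
Paint can: 2.8 × 9.81 = 27.47 N down at 0.79 m → arm 0.79 m, τ = 27.47 × 0.79 = 21.7 N·m clockwise.
Total clockwise load moment = 938.8 N·m.
The cable tension T acts at 3.7 m; only its component perpendicular to the boom, T sinθ, produces torque. sin 56° = 0.829.
For rotational equilibrium, T × 3.7 × 0.829 = 938.8, so T = 938.8 / 3.067 = 306 N.

T ≈ 306 N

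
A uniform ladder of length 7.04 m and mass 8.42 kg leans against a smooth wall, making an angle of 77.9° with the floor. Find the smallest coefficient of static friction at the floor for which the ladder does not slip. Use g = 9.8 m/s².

Taking torques about the foot of the ladder:
Ladder weight 8.42×9.8 = 82.52 N acts at 3.52 m along the ladder; its horizontal arm is 3.52·cos77.9° = 0.7379 m → τ = 60.89 N·m clockwise.
Wall normal N acts horizontally at the top; its moment arm is the height L sinθ = 7.04·sin77.9° = 6.884 m, counterclockwise.
Στ = 0 ⇒ N × 6.884 = 60.89 ⇒ N = 8.845 N.
ΣFx = 0 ⇒ f = N_wall = 8.845 N. ΣFy = 0 ⇒ N_floor = 82.52 N.
μ_min = f / N_floor = 8.845 / 82.52 = 0.107.

μ_min ≈ 0.107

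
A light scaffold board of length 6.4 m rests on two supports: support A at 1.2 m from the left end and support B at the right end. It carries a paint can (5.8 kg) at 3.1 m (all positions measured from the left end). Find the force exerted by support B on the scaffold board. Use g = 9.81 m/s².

R_B ≈ 20.8 N

Take moments about support A.
Paint can: 5.8 × 9.81 = 56.9 N down at 3.1 m → arm 1.9 m, τ = 56.9 × 1.9 = 108.1 N·m clockwise.
Net load moment about support A = 108.1 N·m clockwise.
Reaction R at support B is upward at 6.4 m, arm 5.2 m → moment R × 5.2 counterclockwise.
For rotational equilibrium, R × 5.2 = 108.1, so R = 20.8 N.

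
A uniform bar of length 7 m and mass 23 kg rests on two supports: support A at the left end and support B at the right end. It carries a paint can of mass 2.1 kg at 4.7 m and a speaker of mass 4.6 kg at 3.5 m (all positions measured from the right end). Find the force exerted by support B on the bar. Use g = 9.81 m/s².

About support A:
Beam weight: 23 × 9.81 = 225.6 N down at 3.5 m → arm 3.5 m, τ = 225.6 × 3.5 = 789.6 N·m clockwise.
Paint can: 2.1 × 9.81 = 20.6 N down at 4.7 m → arm 2.3 m, τ = 20.6 × 2.3 = 47.38 N·m clockwise.
Speaker: 4.6 × 9.81 = 45.13 N down at 3.5 m → arm 3.5 m, τ = 45.13 × 3.5 = 158 N·m clockwise.
Net load moment about support A = 995 N·m clockwise.
Reaction R at support B is upward at 0 m, arm 7 m → moment R × 7 counterclockwise.
For rotational equilibrium, R × 7 = 995, so R = 142 N.

R_B ≈ 142 N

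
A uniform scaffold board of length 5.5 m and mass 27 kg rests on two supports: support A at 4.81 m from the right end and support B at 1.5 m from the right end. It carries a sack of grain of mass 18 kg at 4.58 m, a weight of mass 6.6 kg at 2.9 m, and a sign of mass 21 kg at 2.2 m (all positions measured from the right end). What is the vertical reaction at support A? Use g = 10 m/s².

Sum moments about support B (its reaction then has zero moment arm).
Beam weight: 27 × 10 = 270 N down at 2.75 m → arm 1.25 m, τ = 270 × 1.25 = 337.5 N·m counterclockwise.
Sack of grain: 18 × 10 = 180 N down at 4.58 m → arm 3.08 m, τ = 180 × 3.08 = 554.4 N·m counterclockwise.
Weight: 6.6 × 10 = 66 N down at 2.9 m → arm 1.4 m, τ = 66 × 1.4 = 92.4 N·m counterclockwise.
Sign: 21 × 10 = 210 N down at 2.2 m → arm 0.7 m, τ = 210 × 0.7 = 147 N·m counterclockwise.
Net load moment about support B = 1131 N·m counterclockwise.
Reaction R at support A is upward at 4.81 m, arm 3.31 m → moment R × 3.31 clockwise.
Setting net torque to zero: R × 3.31 = 1131 → R = 342 N.

R_A ≈ 342 N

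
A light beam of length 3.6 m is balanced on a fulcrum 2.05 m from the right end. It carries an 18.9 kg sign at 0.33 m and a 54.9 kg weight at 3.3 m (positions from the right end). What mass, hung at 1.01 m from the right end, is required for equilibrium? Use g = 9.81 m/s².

About the fulcrum (at 2.05 m from the right end):
Sign: 18.9 × 9.81 = 185.4 N down at 0.33 m → arm 1.72 m, τ = 185.4 × 1.72 = 318.9 N·m clockwise.
Weight: 54.9 × 9.81 = 538.6 N down at 3.3 m → arm 1.25 m, τ = 538.6 × 1.25 = 673.2 N·m counterclockwise.
Net moment of known loads = 354.3 N·m counterclockwise.
An unknown mass m at 1.01 m has arm 1.04 m; its moment is m·g·1.04 clockwise.
Setting net torque to zero: m × 9.81 × 1.04 = 354.3 → m = 354.3 / (9.81 × 1.04) = 34.7 kg.

m ≈ 34.7 kg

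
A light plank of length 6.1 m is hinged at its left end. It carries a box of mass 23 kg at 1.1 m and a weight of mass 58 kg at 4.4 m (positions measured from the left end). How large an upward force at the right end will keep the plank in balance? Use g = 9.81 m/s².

About the left end:
Box: 23 × 9.81 = 225.6 N down at 1.1 m → arm 1.1 m, τ = 225.6 × 1.1 = 248.2 N·m clockwise.
Weight: 58 × 9.81 = 569 N down at 4.4 m → arm 4.4 m, τ = 569 × 4.4 = 2504 N·m clockwise.
Net moment of the loads = 2752 N·m clockwise.
The upward force F acts at the right end, arm 6.1 m, giving F × 6.1 counterclockwise.
For rotational equilibrium, F × 6.1 = 2752, so F = 2752 / 6.1 = 451 N.

F ≈ 451 N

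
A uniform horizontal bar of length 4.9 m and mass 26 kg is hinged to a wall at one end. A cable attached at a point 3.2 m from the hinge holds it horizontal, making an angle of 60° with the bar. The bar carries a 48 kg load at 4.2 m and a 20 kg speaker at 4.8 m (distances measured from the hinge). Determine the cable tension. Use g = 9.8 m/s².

Taking torques about the hinge:
Beam weight: 26 × 9.8 = 254.8 N down at 2.45 m → arm 2.45 m, τ = 254.8 × 2.45 = 624.3 N·m clockwise.
Load: 48 × 9.8 = 470.4 N down at 4.2 m → arm 4.2 m, τ = 470.4 × 4.2 = 1976 N·m clockwise.
Speaker: 20 × 9.8 = 196 N down at 4.8 m → arm 4.8 m, τ = 196 × 4.8 = 940.8 N·m clockwise.
Total clockwise load moment = 3541 N·m.
The cable tension T acts at 3.2 m; only its component perpendicular to the bar, T sinθ, produces torque. sin 60° = 0.866.
For rotational equilibrium, T × 3.2 × 0.866 = 3541, so T = 3541 / 2.771 = 1280 N.

T ≈ 1280 N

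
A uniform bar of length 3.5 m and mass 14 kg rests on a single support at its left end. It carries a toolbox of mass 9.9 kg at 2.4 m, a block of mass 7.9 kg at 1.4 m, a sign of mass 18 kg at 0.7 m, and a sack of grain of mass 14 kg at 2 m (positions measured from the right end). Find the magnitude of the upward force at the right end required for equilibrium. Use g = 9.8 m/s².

F ≈ 345 N

Choose the left end as the axis so the unknown pivot reaction has zero arm there.
Beam weight: 14 × 9.8 = 137.2 N down at 1.75 m → arm 1.75 m, τ = 137.2 × 1.75 = 240.1 N·m clockwise.
Toolbox: 9.9 × 9.8 = 97.02 N down at 2.4 m → arm 1.1 m, τ = 97.02 × 1.1 = 106.7 N·m clockwise.
Block: 7.9 × 9.8 = 77.42 N down at 1.4 m → arm 2.1 m, τ = 77.42 × 2.1 = 162.6 N·m clockwise.
Sign: 18 × 9.8 = 176.4 N down at 0.7 m → arm 2.8 m, τ = 176.4 × 2.8 = 493.9 N·m clockwise.
Sack of grain: 14 × 9.8 = 137.2 N down at 2 m → arm 1.5 m, τ = 137.2 × 1.5 = 205.8 N·m clockwise.
Net moment of the loads = 1209 N·m clockwise.
The upward force F acts at the right end, arm 3.5 m, giving F × 3.5 counterclockwise.
Balancing moments: F × 3.5 = 1209, giving F = 1209 / 3.5 = 345 N.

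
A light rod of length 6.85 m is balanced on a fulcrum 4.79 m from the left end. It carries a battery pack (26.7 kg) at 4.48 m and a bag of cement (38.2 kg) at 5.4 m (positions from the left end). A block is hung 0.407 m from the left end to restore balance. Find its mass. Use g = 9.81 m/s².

m ≈ 3.43 kg

Sum moments about the fulcrum (at 4.79 m from the left end) (the support reaction has zero arm there).
Battery pack: 26.7 × 9.81 = 261.9 N down at 4.48 m → arm 0.31 m, τ = 261.9 × 0.31 = 81.19 N·m counterclockwise.
Bag of cement: 38.2 × 9.81 = 374.7 N down at 5.4 m → arm 0.61 m, τ = 374.7 × 0.61 = 228.6 N·m clockwise.
Net moment of known loads = 147.4 N·m clockwise.
An unknown mass m at 0.407 m has arm 4.383 m; its moment is m·g·4.383 counterclockwise.
Στ = 0 ⇒ m × 9.81 × 4.383 = 147.4 ⇒ m = 147.4 / (9.81 × 4.383) = 3.43 kg.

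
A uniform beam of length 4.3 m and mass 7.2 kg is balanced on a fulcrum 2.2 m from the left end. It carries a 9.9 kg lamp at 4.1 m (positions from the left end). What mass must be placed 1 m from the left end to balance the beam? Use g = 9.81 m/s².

m ≈ 15.4 kg

Take moments about the fulcrum (at 2.2 m from the left end).
Beam weight: 7.2 × 9.81 = 70.63 N down at 2.15 m → arm 0.05 m, τ = 70.63 × 0.05 = 3.531 N·m counterclockwise.
Lamp: 9.9 × 9.81 = 97.12 N down at 4.1 m → arm 1.9 m, τ = 97.12 × 1.9 = 184.5 N·m clockwise.
Net moment of known loads = 181 N·m clockwise.
An unknown mass m at 1 m has arm 1.2 m; its moment is m·g·1.2 counterclockwise.
For rotational equilibrium, m × 9.81 × 1.2 = 181, so m = 181 / (9.81 × 1.2) = 15.4 kg.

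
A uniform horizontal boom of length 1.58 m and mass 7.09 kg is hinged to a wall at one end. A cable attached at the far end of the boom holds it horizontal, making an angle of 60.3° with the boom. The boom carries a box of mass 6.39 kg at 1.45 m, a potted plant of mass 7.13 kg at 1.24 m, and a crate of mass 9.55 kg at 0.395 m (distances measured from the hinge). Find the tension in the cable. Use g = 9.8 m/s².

T ≈ 196 N

Sum moments about the hinge (the unknown hinge reaction has zero arm there).
Beam weight: 7.09 × 9.8 = 69.48 N down at 0.79 m → arm 0.79 m, τ = 69.48 × 0.79 = 54.89 N·m clockwise.
Box: 6.39 × 9.8 = 62.62 N down at 1.45 m → arm 1.45 m, τ = 62.62 × 1.45 = 90.8 N·m clockwise.
Potted plant: 7.13 × 9.8 = 69.87 N down at 1.24 m → arm 1.24 m, τ = 69.87 × 1.24 = 86.64 N·m clockwise.
Crate: 9.55 × 9.8 = 93.59 N down at 0.395 m → arm 0.395 m, τ = 93.59 × 0.395 = 36.97 N·m clockwise.
Total clockwise load moment = 269.3 N·m.
The cable tension T acts at 1.58 m; only its component perpendicular to the boom, T sinθ, produces torque. sin 60.3° = 0.8686.
Setting net torque to zero: T × 1.58 × 0.8686 = 269.3 → T = 269.3 / 1.372 = 196 N.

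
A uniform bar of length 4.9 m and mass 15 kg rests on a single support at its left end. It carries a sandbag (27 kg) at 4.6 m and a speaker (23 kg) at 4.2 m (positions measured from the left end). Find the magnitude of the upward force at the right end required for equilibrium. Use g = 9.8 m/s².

Sum moments about the left end (the unknown pivot reaction has zero arm there).
Beam weight: 15 × 9.8 = 147 N down at 2.45 m → arm 2.45 m, τ = 147 × 2.45 = 360.2 N·m clockwise.
Sandbag: 27 × 9.8 = 264.6 N down at 4.6 m → arm 4.6 m, τ = 264.6 × 4.6 = 1217 N·m clockwise.
Speaker: 23 × 9.8 = 225.4 N down at 4.2 m → arm 4.2 m, τ = 225.4 × 4.2 = 946.7 N·m clockwise.
Net moment of the loads = 2524 N·m clockwise.
The upward force F acts at the right end, arm 4.9 m, giving F × 4.9 counterclockwise.
Setting net torque to zero: F × 4.9 = 2524 → F = 2524 / 4.9 = 515 N.

F ≈ 515 N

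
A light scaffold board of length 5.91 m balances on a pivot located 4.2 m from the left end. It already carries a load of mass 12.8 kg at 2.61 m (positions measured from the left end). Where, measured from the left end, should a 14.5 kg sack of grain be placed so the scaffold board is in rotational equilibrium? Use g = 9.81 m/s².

x ≈ 5.6 m from the left end

Taking torques about the pivot (at 4.2 m from the left end):
Load: 12.8 × 9.81 = 125.6 N down at 2.61 m → arm 1.59 m, τ = 125.6 × 1.59 = 199.7 N·m counterclockwise.
Net moment of existing loads = 199.7 N·m counterclockwise.
The sack of grain weighs 14.5 × 9.81 = 142.2 N and must supply an equal clockwise moment, so its lever arm about the pivot is 199.7 / 142.2 = 1.4 m.
That puts it at 4.2 + 1.4 = 5.6 m from the left end.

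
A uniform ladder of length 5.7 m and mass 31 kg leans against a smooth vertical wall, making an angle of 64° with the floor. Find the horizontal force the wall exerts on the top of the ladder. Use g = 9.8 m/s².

N_wall ≈ 74.1 N

About the foot of the ladder:
Ladder weight 31×9.8 = 303.8 N acts at 2.85 m along the ladder; its horizontal arm is 2.85·cos64° = 1.249 m → τ = 379.4 N·m clockwise.
Wall normal N acts horizontally at the top; its moment arm is the height L sinθ = 5.7·sin64° = 5.123 m, counterclockwise.
Στ = 0 ⇒ N × 5.123 = 379.4 ⇒ N = 74.1 N.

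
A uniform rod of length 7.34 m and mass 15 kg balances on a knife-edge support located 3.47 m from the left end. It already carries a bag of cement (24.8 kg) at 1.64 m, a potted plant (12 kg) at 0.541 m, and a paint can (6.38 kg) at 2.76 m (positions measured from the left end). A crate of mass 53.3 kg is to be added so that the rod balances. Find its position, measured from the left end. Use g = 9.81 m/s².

Taking torques about the knife-edge support (at 3.47 m from the left end):
Beam weight: 15 × 9.81 = 147.2 N down at 3.67 m → arm 0.2 m, τ = 147.2 × 0.2 = 29.44 N·m clockwise.
Bag of cement: 24.8 × 9.81 = 243.3 N down at 1.64 m → arm 1.83 m, τ = 243.3 × 1.83 = 445.2 N·m counterclockwise.
Potted plant: 12 × 9.81 = 117.7 N down at 0.541 m → arm 2.929 m, τ = 117.7 × 2.929 = 344.7 N·m counterclockwise.
Paint can: 6.38 × 9.81 = 62.59 N down at 2.76 m → arm 0.71 m, τ = 62.59 × 0.71 = 44.44 N·m counterclockwise.
Net moment of existing loads = 804.9 N·m counterclockwise.
The crate weighs 53.3 × 9.81 = 522.9 N and must supply an equal clockwise moment, so its lever arm about the knife-edge support is 804.9 / 522.9 = 1.54 m.
That puts it at 3.47 + 1.54 = 5.01 m from the left end.

x ≈ 5.01 m from the left end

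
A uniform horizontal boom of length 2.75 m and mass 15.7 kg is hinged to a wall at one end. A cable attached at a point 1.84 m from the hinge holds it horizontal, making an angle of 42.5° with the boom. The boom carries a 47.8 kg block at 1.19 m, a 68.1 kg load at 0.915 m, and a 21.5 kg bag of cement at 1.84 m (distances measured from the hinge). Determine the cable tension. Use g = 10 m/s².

Sum moments about the hinge (the unknown hinge reaction has zero arm there).
Beam weight: 15.7 × 10 = 157 N down at 1.375 m → arm 1.375 m, τ = 157 × 1.375 = 215.9 N·m clockwise.
Block: 47.8 × 10 = 478 N down at 1.19 m → arm 1.19 m, τ = 478 × 1.19 = 568.8 N·m clockwise.
Load: 68.1 × 10 = 681 N down at 0.915 m → arm 0.915 m, τ = 681 × 0.915 = 623.1 N·m clockwise.
Bag of cement: 21.5 × 10 = 215 N down at 1.84 m → arm 1.84 m, τ = 215 × 1.84 = 395.6 N·m clockwise.
Total clockwise load moment = 1803 N·m.
The cable tension T acts at 1.84 m; only its component perpendicular to the boom, T sinθ, produces torque. sin 42.5° = 0.6756.
For rotational equilibrium, T × 1.84 × 0.6756 = 1803, so T = 1803 / 1.243 = 1450 N.

T ≈ 1450 N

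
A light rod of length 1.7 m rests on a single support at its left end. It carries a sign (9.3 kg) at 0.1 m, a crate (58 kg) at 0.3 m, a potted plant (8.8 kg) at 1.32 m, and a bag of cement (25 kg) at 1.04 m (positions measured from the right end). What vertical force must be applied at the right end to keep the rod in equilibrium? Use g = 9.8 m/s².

Taking torques about the left end:
Sign: 9.3 × 9.8 = 91.14 N down at 0.1 m → arm 1.6 m, τ = 91.14 × 1.6 = 145.8 N·m clockwise.
Crate: 58 × 9.8 = 568.4 N down at 0.3 m → arm 1.4 m, τ = 568.4 × 1.4 = 795.8 N·m clockwise.
Potted plant: 8.8 × 9.8 = 86.24 N down at 1.32 m → arm 0.38 m, τ = 86.24 × 0.38 = 32.77 N·m clockwise.
Bag of cement: 25 × 9.8 = 245 N down at 1.04 m → arm 0.66 m, τ = 245 × 0.66 = 161.7 N·m clockwise.
Net moment of the loads = 1136 N·m clockwise.
The upward force F acts at the right end, arm 1.7 m, giving F × 1.7 counterclockwise.
Setting net torque to zero: F × 1.7 = 1136 → F = 1136 / 1.7 = 668 N.

F ≈ 668 N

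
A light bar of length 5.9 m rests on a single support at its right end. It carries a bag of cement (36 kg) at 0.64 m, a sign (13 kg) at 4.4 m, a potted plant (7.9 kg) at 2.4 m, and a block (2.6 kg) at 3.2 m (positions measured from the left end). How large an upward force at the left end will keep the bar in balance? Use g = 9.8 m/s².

Take moments about the right end.
Bag of cement: 36 × 9.8 = 352.8 N down at 0.64 m → arm 5.26 m, τ = 352.8 × 5.26 = 1856 N·m counterclockwise.
Sign: 13 × 9.8 = 127.4 N down at 4.4 m → arm 1.5 m, τ = 127.4 × 1.5 = 191.1 N·m counterclockwise.
Potted plant: 7.9 × 9.8 = 77.42 N down at 2.4 m → arm 3.5 m, τ = 77.42 × 3.5 = 271 N·m counterclockwise.
Block: 2.6 × 9.8 = 25.48 N down at 3.2 m → arm 2.7 m, τ = 25.48 × 2.7 = 68.8 N·m counterclockwise.
Net moment of the loads = 2387 N·m counterclockwise.
The upward force F acts at the left end, arm 5.9 m, giving F × 5.9 clockwise.
Balancing moments: F × 5.9 = 2387, giving F = 2387 / 5.9 = 405 N.

F ≈ 405 N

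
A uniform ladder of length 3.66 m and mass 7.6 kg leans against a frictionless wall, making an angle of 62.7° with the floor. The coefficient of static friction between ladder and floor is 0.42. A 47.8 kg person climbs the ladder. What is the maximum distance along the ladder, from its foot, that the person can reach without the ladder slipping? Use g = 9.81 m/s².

d ≈ 3.16 m

Take moments about the foot of the ladder.
Ladder weight 7.6×9.81 = 74.56 N acts at 1.83 m along the ladder; its horizontal arm is 1.83·cos62.7° = 0.8393 m → τ = 62.58 N·m clockwise.
Person weight 47.8×9.81 = 468.9 N at distance d → arm d·cos62.7° → τ = 468.9·d·0.4586 clockwise.
Wall normal N at the top has arm L sinθ = 3.252 m counterclockwise, so Στ = 0 gives N·3.252 = 62.58 + 215·d.
ΣFy = 0 ⇒ N_floor = 543.5 N, so the maximum friction is μ_s·N_floor = 0.42×543.5 = 228.3 N. ΣFx = 0 ⇒ N_wall = f, so at the slipping point N = 228.3 N.
Substituting: 228.3×3.252 = 62.58 + 215·d ⇒ d = (742.4 − 62.58) / 215 = 3.16 m.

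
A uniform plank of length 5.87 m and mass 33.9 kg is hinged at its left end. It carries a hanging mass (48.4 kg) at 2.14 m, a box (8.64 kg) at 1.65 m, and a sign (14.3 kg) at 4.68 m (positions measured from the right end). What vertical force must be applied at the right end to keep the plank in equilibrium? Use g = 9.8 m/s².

F ≈ 557 N

Choose the left end as the axis so the unknown pivot reaction has zero arm there.
Beam weight: 33.9 × 9.8 = 332.2 N down at 2.935 m → arm 2.935 m, τ = 332.2 × 2.935 = 975 N·m clockwise.
Hanging mass: 48.4 × 9.8 = 474.3 N down at 2.14 m → arm 3.73 m, τ = 474.3 × 3.73 = 1769 N·m clockwise.
Box: 8.64 × 9.8 = 84.67 N down at 1.65 m → arm 4.22 m, τ = 84.67 × 4.22 = 357.3 N·m clockwise.
Sign: 14.3 × 9.8 = 140.1 N down at 4.68 m → arm 1.19 m, τ = 140.1 × 1.19 = 166.7 N·m clockwise.
Net moment of the loads = 3268 N·m clockwise.
The upward force F acts at the right end, arm 5.87 m, giving F × 5.87 counterclockwise.
For rotational equilibrium, F × 5.87 = 3268, so F = 3268 / 5.87 = 557 N.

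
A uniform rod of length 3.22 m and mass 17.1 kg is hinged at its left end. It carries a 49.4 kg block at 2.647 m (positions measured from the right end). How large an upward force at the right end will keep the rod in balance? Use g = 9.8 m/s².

F ≈ 170 N

Sum moments about the left end (the unknown pivot reaction has zero arm there).
Beam weight: 17.1 × 9.8 = 167.6 N down at 1.61 m → arm 1.61 m, τ = 167.6 × 1.61 = 269.8 N·m clockwise.
Block: 49.4 × 9.8 = 484.1 N down at 2.647 m → arm 0.573 m, τ = 484.1 × 0.573 = 277.4 N·m clockwise.
Net moment of the loads = 547.2 N·m clockwise.
The upward force F acts at the right end, arm 3.22 m, giving F × 3.22 counterclockwise.
Balancing moments: F × 3.22 = 547.2, giving F = 547.2 / 3.22 = 170 N.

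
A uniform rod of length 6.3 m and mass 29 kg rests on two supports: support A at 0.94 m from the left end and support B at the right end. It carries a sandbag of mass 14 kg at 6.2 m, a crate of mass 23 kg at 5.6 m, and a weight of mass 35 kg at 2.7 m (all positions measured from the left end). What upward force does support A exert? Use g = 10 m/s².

Sum moments about support B (its reaction then has zero moment arm).
Beam weight: 29 × 10 = 290 N down at 3.15 m → arm 3.15 m, τ = 290 × 3.15 = 913.5 N·m counterclockwise.
Sandbag: 14 × 10 = 140 N down at 6.2 m → arm 0.1 m, τ = 140 × 0.1 = 14 N·m counterclockwise.
Crate: 23 × 10 = 230 N down at 5.6 m → arm 0.7 m, τ = 230 × 0.7 = 161 N·m counterclockwise.
Weight: 35 × 10 = 350 N down at 2.7 m → arm 3.6 m, τ = 350 × 3.6 = 1260 N·m counterclockwise.
Net load moment about support B = 2348 N·m counterclockwise.
Reaction R at support A is upward at 0.94 m, arm 5.36 m → moment R × 5.36 clockwise.
Balancing moments: R × 5.36 = 2348, giving R = 438 N.

R_A ≈ 438 N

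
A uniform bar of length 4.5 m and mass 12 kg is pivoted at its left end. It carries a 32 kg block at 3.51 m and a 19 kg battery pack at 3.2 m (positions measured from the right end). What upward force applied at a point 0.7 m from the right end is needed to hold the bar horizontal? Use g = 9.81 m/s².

Take moments about the left end.
Beam weight: 12 × 9.81 = 117.7 N down at 2.25 m → arm 2.25 m, τ = 117.7 × 2.25 = 264.8 N·m clockwise.
Block: 32 × 9.81 = 313.9 N down at 3.51 m → arm 0.99 m, τ = 313.9 × 0.99 = 310.8 N·m clockwise.
Battery pack: 19 × 9.81 = 186.4 N down at 3.2 m → arm 1.3 m, τ = 186.4 × 1.3 = 242.3 N·m clockwise.
Net moment of the loads = 817.9 N·m clockwise.
The upward force F acts at a point 0.7 m from the right end, arm 3.8 m, giving F × 3.8 counterclockwise.
Στ = 0 ⇒ F × 3.8 = 817.9 ⇒ F = 817.9 / 3.8 = 215 N.

F ≈ 215 N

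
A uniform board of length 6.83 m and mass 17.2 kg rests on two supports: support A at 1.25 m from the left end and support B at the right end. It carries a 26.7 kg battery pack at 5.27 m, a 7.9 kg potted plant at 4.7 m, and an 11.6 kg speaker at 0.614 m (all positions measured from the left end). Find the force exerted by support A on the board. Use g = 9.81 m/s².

Sum moments about support B (its reaction then has zero moment arm).
Beam weight: 17.2 × 9.81 = 168.7 N down at 3.415 m → arm 3.415 m, τ = 168.7 × 3.415 = 576.1 N·m counterclockwise.
Battery pack: 26.7 × 9.81 = 261.9 N down at 5.27 m → arm 1.56 m, τ = 261.9 × 1.56 = 408.6 N·m counterclockwise.
Potted plant: 7.9 × 9.81 = 77.5 N down at 4.7 m → arm 2.13 m, τ = 77.5 × 2.13 = 165.1 N·m counterclockwise.
Speaker: 11.6 × 9.81 = 113.8 N down at 0.614 m → arm 6.216 m, τ = 113.8 × 6.216 = 707.4 N·m counterclockwise.
Net load moment about support B = 1857 N·m counterclockwise.
Reaction R at support A is upward at 1.25 m, arm 5.58 m → moment R × 5.58 clockwise.
For rotational equilibrium, R × 5.58 = 1857, so R = 333 N.

R_A ≈ 333 N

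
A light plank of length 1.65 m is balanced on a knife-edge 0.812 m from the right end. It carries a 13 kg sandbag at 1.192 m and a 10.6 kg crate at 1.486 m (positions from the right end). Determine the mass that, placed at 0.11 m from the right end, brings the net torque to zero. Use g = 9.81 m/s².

m ≈ 17.2 kg

About the knife-edge (at 0.812 m from the right end):
Sandbag: 13 × 9.81 = 127.5 N down at 1.192 m → arm 0.38 m, τ = 127.5 × 0.38 = 48.45 N·m counterclockwise.
Crate: 10.6 × 9.81 = 104 N down at 1.486 m → arm 0.674 m, τ = 104 × 0.674 = 70.1 N·m counterclockwise.
Net moment of known loads = 118.5 N·m counterclockwise.
An unknown mass m at 0.11 m has arm 0.702 m; its moment is m·g·0.702 clockwise.
Balancing moments: m × 9.81 × 0.702 = 118.5, giving m = 118.5 / (9.81 × 0.702) = 17.2 kg.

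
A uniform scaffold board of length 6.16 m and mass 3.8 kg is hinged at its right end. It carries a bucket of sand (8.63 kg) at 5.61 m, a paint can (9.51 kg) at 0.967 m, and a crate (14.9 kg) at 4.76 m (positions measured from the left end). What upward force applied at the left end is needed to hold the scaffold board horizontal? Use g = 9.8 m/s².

F ≈ 138 N

Take moments about the right end.
Beam weight: 3.8 × 9.8 = 37.24 N down at 3.08 m → arm 3.08 m, τ = 37.24 × 3.08 = 114.7 N·m counterclockwise.
Bucket of sand: 8.63 × 9.8 = 84.57 N down at 5.61 m → arm 0.55 m, τ = 84.57 × 0.55 = 46.51 N·m counterclockwise.
Paint can: 9.51 × 9.8 = 93.2 N down at 0.967 m → arm 5.193 m, τ = 93.2 × 5.193 = 484 N·m counterclockwise.
Crate: 14.9 × 9.8 = 146 N down at 4.76 m → arm 1.4 m, τ = 146 × 1.4 = 204.4 N·m counterclockwise.
Net moment of the loads = 849.6 N·m counterclockwise.
The upward force F acts at the left end, arm 6.16 m, giving F × 6.16 clockwise.
Setting net torque to zero: F × 6.16 = 849.6 → F = 849.6 / 6.16 = 138 N.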